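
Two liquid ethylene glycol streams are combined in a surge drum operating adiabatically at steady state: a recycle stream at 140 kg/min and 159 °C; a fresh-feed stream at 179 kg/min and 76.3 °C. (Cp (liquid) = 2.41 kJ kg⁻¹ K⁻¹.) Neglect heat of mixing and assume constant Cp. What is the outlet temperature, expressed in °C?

T_out = 113 °C

Energy balance with Q = 0: Σ ṁᵢCp,ᵢ(T_out − Tᵢ) = 0
Σ ṁᵢCp,ᵢTᵢ = 140×2.41×159 + 179×2.41×76.3 = 86562
Σ ṁᵢCp,ᵢ = 140×2.41 + 179×2.41 = 768.79
T_out = 86562 / 768.79 = 112.59 °C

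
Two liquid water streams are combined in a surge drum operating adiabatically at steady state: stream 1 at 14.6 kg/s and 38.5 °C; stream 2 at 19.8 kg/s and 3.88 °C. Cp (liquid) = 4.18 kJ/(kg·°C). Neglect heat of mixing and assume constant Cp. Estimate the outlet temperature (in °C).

T_out = 18.6 °C

Adiabatic, steady state ⇒ Σ ṁᵢCp,ᵢ(T_out − Tᵢ) = 0
Σ ṁᵢCp,ᵢTᵢ = 14.6×4.18×38.5 + 19.8×4.18×3.88 = 2670.7
Σ ṁᵢCp,ᵢ = 14.6×4.18 + 19.8×4.18 = 143.79
T_out = 2670.7 / 143.79 = 18.573 °C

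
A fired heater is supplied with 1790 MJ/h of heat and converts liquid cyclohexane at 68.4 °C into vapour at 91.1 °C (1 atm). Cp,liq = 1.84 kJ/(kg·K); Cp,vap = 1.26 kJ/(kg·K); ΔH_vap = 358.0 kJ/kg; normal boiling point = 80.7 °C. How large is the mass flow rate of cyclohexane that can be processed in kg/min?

ṁ = 75.8 kg/min

Δh = 1.84×(80.7−68.4) + 358.0 + 1.26×(91.1−80.7) = 393.74 kJ/kg
Q = 1790 MJ/h = 497.22 kJ/s = 29833 kJ/min
ṁ = Q/Δh = 29833 / 393.74 = 75.77 kg/min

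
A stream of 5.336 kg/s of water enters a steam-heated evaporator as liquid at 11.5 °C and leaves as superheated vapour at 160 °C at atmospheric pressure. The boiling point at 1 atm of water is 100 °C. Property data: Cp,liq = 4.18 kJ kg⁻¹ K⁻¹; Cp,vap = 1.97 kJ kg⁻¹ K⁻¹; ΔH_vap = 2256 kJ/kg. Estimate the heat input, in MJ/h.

Q = 52700 MJ/h

liquid 11.5→100 °C: 369.93 kJ/kg
vaporisation at 100 °C: 2256 kJ/kg
vapour 100→160 °C: 118.2 kJ/kg
Δh = 369.93 + 2256 + 118.2 = 2744.1 kJ/kg
Q = ṁ·Δh = 5.336 kg/s × 2744.1 kJ/kg = 14643 kJ/s
|Q| = 14643 kW = 52714 MJ/h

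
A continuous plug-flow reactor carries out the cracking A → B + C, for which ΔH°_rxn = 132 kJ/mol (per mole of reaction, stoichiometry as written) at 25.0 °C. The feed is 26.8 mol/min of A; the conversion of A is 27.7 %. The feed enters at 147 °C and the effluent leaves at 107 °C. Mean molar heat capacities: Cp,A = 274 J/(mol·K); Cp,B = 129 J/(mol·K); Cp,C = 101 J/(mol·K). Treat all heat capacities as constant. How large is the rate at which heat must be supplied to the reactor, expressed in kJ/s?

Q_in = 11.0 kJ/s

Extent of reaction ξ = 0.277 × 26.8 = 7.4236 mol/min
Reaction term: ξ·ΔH°_rxn = 7.4236 × 132 = 979.92 kJ/min
Sensible, feed 147→25 °C: -895.87 kJ/min
Outlet flows (mol/min): A 19.376, B 7.4236, C 7.4236
Sensible, products 25→107 °C: 575.36 kJ/min
Q = ΔH = 659.4 kJ/min = 10.99 kW
Heat supplied = 10.99 kJ/s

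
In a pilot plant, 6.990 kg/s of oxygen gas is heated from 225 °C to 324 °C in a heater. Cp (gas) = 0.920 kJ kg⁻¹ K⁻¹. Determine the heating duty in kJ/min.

Q = 38200 kJ/min

Q = ṁ·Cp·ΔT = 6.990 × 0.920 × (324 − 225) = 636.65 kJ/s
Heating duty = 38199 kJ/min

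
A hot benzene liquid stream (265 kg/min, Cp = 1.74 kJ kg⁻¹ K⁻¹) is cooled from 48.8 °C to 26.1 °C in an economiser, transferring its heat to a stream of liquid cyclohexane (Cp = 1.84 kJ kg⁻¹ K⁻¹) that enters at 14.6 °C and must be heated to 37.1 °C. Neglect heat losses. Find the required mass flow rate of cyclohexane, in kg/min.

Heat released by hot stream: Q = 265 × 1.74 × (48.8 − 26.1) = 10467 kJ/min
Energy balance on cold side (adiabatic exchanger): Q = ṁ_c·Cp_c·(T_c,out − T_c,in)
ṁ_c = 10467 / [1.84 × (37.1 − 14.6)] = 252.83 kg/min

ṁ_c = 253 kg/min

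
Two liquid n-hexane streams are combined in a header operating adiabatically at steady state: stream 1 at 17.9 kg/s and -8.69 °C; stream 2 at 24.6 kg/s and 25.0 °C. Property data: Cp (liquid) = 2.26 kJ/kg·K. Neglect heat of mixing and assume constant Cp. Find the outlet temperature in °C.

Adiabatic, steady state ⇒ Σ ṁᵢCp,ᵢ(T_out − Tᵢ) = 0
T_out = Σ ṁᵢCp,ᵢTᵢ / Σ ṁᵢCp,ᵢ
      = 1038.4 / 96.05 = 10.811 °C

T_out = 10.8 °C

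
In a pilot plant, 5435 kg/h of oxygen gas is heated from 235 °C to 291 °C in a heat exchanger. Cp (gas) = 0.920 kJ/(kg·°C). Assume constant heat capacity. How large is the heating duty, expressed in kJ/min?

Q = 4670 kJ/min

Q = ṁ·Cp·ΔT = 5435 × 0.920 × (291 − 235) = 280010 kJ/h
Converting: 280010 / 3600 s = 77.781 kW
Heating duty = 4666.9 kJ/min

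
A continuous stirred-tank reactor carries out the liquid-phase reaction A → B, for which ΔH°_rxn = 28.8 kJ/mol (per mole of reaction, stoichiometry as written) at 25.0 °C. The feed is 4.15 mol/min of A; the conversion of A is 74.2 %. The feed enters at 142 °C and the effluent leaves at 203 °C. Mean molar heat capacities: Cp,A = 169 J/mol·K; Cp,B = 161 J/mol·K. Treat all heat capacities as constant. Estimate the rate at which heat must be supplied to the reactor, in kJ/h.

Q_in = 7620 kJ/h

Extent of reaction ξ = 0.742 × 4.15 = 3.0793 mol/min
Reaction term: ξ·ΔH°_rxn = 3.0793 × 28.8 = 88.684 kJ/min
Sensible, feed 142→25 °C: -82.058 kJ/min
Outlet flows (mol/min): A 1.0707, B 3.0793
Sensible, products 25→203 °C: 120.46 kJ/min
Q = ΔH = 127.08 kJ/min = 2.118 kW
Heat supplied = 7624.9 kJ/h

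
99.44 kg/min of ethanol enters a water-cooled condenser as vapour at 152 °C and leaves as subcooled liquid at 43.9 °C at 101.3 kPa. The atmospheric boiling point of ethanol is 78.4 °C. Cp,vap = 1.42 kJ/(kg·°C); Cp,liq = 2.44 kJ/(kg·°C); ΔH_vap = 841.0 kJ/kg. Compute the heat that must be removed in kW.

Q_c = 1710 kW

vapour 152→78.4 °C: -104.51 kJ/kg
condensation at 78.4 °C: -841 kJ/kg
liquid 78.4→43.9 °C: -84.18 kJ/kg
Δh = -104.51 + -841 + -84.18 = -1029.7 kJ/kg
Q = ṁ·Δh = 99.44 kg/min × -1029.7 kJ/kg = -102390 kJ/min
|Q| = 1706.5 kW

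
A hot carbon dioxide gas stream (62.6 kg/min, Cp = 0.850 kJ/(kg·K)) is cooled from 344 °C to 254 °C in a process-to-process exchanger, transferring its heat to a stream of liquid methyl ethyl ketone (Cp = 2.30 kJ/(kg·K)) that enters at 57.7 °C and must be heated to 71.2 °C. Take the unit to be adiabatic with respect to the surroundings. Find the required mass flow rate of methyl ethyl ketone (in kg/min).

Heat released by hot stream: Q = 62.6 × 0.850 × (344 − 254) = 4788.9 kJ/min
Energy balance on cold side (adiabatic exchanger): Q = ṁ_c·Cp_c·(T_c,out − T_c,in)
ṁ_c = 4788.9 / [2.30 × (71.2 − 57.7)] = 154.23 kg/min

ṁ_c = 154 kg/min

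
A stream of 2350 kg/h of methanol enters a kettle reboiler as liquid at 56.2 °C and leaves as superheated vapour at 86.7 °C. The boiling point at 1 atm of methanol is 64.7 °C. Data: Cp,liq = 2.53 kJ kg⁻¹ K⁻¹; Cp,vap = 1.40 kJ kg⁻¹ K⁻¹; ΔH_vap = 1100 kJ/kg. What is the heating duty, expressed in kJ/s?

liquid 56.2→64.7 °C: 21.505 kJ/kg
vaporisation at 64.7 °C: 1100 kJ/kg
vapour 64.7→86.7 °C: 30.8 kJ/kg
Δh = 21.505 + 1100 + 30.8 = 1152.3 kJ/kg
Q = ṁ·Δh = 2350 kg/h × 1152.3 kJ/kg = 2.7079e+06 kJ/h
|Q| = 752.2 kW

Q = 752 kJ/s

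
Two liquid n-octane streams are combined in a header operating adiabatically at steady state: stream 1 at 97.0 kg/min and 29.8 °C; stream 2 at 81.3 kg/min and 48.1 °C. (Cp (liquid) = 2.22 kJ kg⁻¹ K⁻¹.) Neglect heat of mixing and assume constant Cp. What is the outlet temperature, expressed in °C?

Energy balance with Q = 0: Σ ṁᵢCp,ᵢ(T_out − Tᵢ) = 0
T_out = Σ ṁᵢCp,ᵢTᵢ / Σ ṁᵢCp,ᵢ
      = 15099 / 395.83 = 38.144 °C

T_out = 38.1 °C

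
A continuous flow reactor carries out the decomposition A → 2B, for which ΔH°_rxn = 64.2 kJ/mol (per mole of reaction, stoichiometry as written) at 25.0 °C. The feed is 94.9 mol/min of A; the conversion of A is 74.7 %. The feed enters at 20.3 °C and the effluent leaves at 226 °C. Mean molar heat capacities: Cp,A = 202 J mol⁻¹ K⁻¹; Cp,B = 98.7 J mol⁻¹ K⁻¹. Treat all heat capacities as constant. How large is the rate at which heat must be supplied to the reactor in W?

Extent of reaction ξ = 0.747 × 94.9 = 70.89 mol/min
Reaction term: ξ·ΔH°_rxn = 70.89 × 64.2 = 4551.2 kJ/min
Sensible, feed 20.3→25 °C: 90.098 kJ/min
Outlet flows (mol/min): A 24.01, B 141.78
Sensible, products 25→226 °C: 3787.6 kJ/min
Q = ΔH = 8428.8 kJ/min = 140.48 kW
Heat supplied = 140480 W

Q_in = 140000 W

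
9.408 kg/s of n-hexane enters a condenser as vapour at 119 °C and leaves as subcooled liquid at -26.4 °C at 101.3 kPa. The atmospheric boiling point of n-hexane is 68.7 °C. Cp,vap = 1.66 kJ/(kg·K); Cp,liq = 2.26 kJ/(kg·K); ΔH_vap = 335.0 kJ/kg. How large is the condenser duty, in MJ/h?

Q_c = 21500 MJ/h

vapour 119→68.7 °C: -83.498 kJ/kg
condensation at 68.7 °C: -335 kJ/kg
liquid 68.7→-26.4 °C: -214.93 kJ/kg
Δh = -83.498 + -335 + -214.93 = -633.42 kJ/kg
Q = ṁ·Δh = 9.408 kg/s × -633.42 kJ/kg = -5959.3 kJ/s
|Q| = 5959.3 kW = 21453 MJ/h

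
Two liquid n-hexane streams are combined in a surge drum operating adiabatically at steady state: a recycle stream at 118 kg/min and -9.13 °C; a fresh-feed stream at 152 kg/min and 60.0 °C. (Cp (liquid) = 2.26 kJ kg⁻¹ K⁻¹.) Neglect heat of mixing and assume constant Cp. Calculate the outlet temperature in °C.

T_out = 29.8 °C

Adiabatic, steady state ⇒ Σ ṁᵢCp,ᵢ(T_out − Tᵢ) = 0
Σ ṁᵢCp,ᵢTᵢ = 118×2.26×-9.13 + 152×2.26×60.0 = 18176
Σ ṁᵢCp,ᵢ = 118×2.26 + 152×2.26 = 610.2
T_out = 18176 / 610.2 = 29.788 °C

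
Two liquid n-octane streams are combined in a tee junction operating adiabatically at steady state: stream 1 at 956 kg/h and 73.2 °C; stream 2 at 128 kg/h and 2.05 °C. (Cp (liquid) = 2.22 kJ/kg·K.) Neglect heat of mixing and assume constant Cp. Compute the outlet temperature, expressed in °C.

T_out = 64.8 °C

No heat crosses the boundary, so H_out = H_in.
Σ ṁᵢCp,ᵢTᵢ = 956×2.22×73.2 + 128×2.22×2.05 = 155940
Σ ṁᵢCp,ᵢ = 956×2.22 + 128×2.22 = 2406.5
T_out = 155940 / 2406.5 = 64.799 °C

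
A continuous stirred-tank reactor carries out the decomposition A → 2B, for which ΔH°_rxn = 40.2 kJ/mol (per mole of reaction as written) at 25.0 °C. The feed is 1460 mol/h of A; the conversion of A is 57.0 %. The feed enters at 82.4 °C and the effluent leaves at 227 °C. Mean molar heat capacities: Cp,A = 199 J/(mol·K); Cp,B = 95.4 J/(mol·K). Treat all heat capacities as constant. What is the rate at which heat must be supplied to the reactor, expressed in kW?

Q_in = 20.6 kW

Extent of reaction ξ = 0.570 × 1460 = 832.2 mol/h
Reaction term: ξ·ΔH°_rxn = 832.2 × 40.2 = 33454 kJ/h
Sensible, feed 82.4→25 °C: -16677 kJ/h
Outlet flows (mol/h): A 627.8, B 1664.4
Sensible, products 25→227 °C: 57311 kJ/h
Q = ΔH = 74088 kJ/h = 20.58 kW
Heat supplied = 20.58 kW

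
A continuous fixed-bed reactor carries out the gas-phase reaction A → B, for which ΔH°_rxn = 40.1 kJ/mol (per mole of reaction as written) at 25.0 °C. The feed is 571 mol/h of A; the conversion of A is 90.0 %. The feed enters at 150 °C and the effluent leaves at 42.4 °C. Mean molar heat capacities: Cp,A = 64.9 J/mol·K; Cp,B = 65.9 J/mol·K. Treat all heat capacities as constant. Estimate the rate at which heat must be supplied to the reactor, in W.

Q_in = 4620 W

Extent of reaction ξ = 0.900 × 571 = 513.9 mol/h
Reaction term: ξ·ΔH°_rxn = 513.9 × 40.1 = 20607 kJ/h
Sensible, feed 150→25 °C: -4632.2 kJ/h
Outlet flows (mol/h): A 57.1, B 513.9
Sensible, products 25→42.4 °C: 653.75 kJ/h
Q = ΔH = 16629 kJ/h = 4.6191 kW
Heat supplied = 4619.1 W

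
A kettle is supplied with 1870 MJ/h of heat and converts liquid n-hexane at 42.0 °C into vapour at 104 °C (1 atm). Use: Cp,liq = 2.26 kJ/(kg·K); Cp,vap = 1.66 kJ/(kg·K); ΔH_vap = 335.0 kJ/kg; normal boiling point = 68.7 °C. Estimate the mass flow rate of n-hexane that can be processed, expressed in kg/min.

ṁ = 68.7 kg/min

Δh = 2.26×(68.7−42.0) + 335.0 + 1.66×(104−68.7) = 453.94 kJ/kg
Q = 1870 MJ/h = 519.44 kJ/s = 31167 kJ/min
ṁ = Q/Δh = 31167 / 453.94 = 68.658 kg/min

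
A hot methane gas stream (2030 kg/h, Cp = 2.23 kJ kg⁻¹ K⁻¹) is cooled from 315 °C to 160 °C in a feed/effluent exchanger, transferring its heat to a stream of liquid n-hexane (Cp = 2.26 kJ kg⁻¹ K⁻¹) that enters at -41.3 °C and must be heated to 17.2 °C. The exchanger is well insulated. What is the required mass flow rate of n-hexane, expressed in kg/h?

Heat released by hot stream: Q = 2030 × 2.23 × (315 − 160) = 701670 kJ/h
Energy balance on cold side (adiabatic exchanger): Q = ṁ_c·Cp_c·(T_c,out − T_c,in)
ṁ_c = 701670 / [2.26 × (17.2 − -41.3)] = 5307.2 kg/h

ṁ_c = 5310 kg/h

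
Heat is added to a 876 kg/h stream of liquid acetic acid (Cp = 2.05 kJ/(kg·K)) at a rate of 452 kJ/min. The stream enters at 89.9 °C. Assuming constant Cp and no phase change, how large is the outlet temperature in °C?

T_out = 105 °C

Q = 452 kJ/min = 27120 kJ/h
ΔT = Q/(ṁ·Cp) = 27120/(876×2.05) = 15.102 K
T_out = 89.9 + 15.102 = 105 °C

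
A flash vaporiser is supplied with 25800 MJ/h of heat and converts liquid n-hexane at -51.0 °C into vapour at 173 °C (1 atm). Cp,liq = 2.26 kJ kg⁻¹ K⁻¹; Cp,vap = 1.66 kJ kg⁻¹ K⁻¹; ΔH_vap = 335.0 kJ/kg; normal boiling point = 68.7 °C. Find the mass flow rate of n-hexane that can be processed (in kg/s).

ṁ = 9.20 kg/s

Δh = 2.26×(68.7−-51.0) + 335.0 + 1.66×(173−68.7) = 778.66 kJ/kg
Q = 25800 MJ/h = 7166.7 kJ/s = 7166.7 kJ/s
ṁ = Q/Δh = 7166.7 / 778.66 = 9.2038 kg/s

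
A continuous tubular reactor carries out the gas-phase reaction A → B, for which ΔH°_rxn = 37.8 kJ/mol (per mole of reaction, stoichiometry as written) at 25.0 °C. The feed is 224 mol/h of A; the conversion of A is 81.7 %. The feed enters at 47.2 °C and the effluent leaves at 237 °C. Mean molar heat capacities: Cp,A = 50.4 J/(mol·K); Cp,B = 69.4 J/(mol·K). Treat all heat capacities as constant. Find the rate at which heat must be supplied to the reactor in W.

Q_in = 2720 W

Extent of reaction ξ = 0.817 × 224 = 183.01 mol/h
Reaction term: ξ·ΔH°_rxn = 183.01 × 37.8 = 6917.7 kJ/h
Sensible, feed 47.2→25 °C: -250.63 kJ/h
Outlet flows (mol/h): A 40.992, B 183.01
Sensible, products 25→237 °C: 3130.6 kJ/h
Q = ΔH = 9797.6 kJ/h = 2.7216 kW
Heat supplied = 2721.6 W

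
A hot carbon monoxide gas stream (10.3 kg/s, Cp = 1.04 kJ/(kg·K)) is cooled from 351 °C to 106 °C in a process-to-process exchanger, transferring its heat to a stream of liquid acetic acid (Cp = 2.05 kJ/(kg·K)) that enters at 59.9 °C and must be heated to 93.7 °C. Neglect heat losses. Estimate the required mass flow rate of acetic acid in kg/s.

ṁ_c = 37.9 kg/s

Heat released by hot stream: Q = 10.3 × 1.04 × (351 − 106) = 2624.4 kJ/s
Energy balance on cold side (adiabatic exchanger): Q = ṁ_c·Cp_c·(T_c,out − T_c,in)
ṁ_c = 2624.4 / [2.05 × (93.7 − 59.9)] = 37.876 kg/s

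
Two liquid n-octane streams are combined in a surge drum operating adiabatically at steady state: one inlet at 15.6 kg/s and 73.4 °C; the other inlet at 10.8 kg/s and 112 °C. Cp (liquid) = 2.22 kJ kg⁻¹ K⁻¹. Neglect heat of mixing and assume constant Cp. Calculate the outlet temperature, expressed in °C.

Adiabatic, steady state ⇒ Σ ṁᵢCp,ᵢ(T_out − Tᵢ) = 0
Σ ṁᵢCp,ᵢTᵢ = 15.6×2.22×73.4 + 10.8×2.22×112 = 5227.3
Σ ṁᵢCp,ᵢ = 15.6×2.22 + 10.8×2.22 = 58.608
T_out = 5227.3 / 58.608 = 89.191 °C

T_out = 89.2 °C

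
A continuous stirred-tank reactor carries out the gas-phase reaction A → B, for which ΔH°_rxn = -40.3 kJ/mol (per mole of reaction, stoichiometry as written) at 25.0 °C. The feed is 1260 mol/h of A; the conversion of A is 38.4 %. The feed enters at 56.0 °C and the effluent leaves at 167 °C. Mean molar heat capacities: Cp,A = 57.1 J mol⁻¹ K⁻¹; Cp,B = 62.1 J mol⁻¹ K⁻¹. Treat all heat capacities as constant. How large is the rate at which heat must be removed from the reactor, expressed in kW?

Q_out = 3.10 kW

Extent of reaction ξ = 0.384 × 1260 = 483.84 mol/h
Reaction term: ξ·ΔH°_rxn = 483.84 × -40.3 = -19499 kJ/h
Sensible, feed 56.0→25 °C: -2230.3 kJ/h
Outlet flows (mol/h): A 776.16, B 483.84
Sensible, products 25→167 °C: 10560 kJ/h
Q = ΔH = -11169 kJ/h = -3.1026 kW
Heat removed = 3.1026 kW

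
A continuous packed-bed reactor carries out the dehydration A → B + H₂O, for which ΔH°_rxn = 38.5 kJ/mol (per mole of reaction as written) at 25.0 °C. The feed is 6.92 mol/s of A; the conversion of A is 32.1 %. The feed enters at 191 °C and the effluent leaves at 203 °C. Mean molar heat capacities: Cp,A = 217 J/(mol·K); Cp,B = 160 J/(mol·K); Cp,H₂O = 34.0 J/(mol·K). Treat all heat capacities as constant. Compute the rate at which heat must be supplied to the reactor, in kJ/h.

Q_in = 340000 kJ/h

Extent of reaction ξ = 0.321 × 6.92 = 2.2213 mol/s
Reaction term: ξ·ΔH°_rxn = 2.2213 × 38.5 = 85.521 kJ/s
Sensible, feed 191→25 °C: -249.27 kJ/s
Outlet flows (mol/s): A 4.6987, B 2.2213, H₂O 2.2213
Sensible, products 25→203 °C: 258.2 kJ/s
Q = ΔH = 94.446 kJ/s = 94.446 kW
Heat supplied = 340010 kJ/h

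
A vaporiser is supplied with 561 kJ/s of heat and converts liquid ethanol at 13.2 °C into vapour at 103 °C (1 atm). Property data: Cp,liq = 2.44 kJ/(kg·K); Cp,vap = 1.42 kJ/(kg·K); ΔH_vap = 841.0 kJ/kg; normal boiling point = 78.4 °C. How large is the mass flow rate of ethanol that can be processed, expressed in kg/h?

Δh = 2.44×(78.4−13.2) + 841.0 + 1.42×(103−78.4) = 1035 kJ/kg
Q = 561 kJ/s = 561 kJ/s = 2.0196e+06 kJ/h
ṁ = Q/Δh = 2.0196e+06 / 1035 = 1951.3 kg/h

ṁ = 1950 kg/h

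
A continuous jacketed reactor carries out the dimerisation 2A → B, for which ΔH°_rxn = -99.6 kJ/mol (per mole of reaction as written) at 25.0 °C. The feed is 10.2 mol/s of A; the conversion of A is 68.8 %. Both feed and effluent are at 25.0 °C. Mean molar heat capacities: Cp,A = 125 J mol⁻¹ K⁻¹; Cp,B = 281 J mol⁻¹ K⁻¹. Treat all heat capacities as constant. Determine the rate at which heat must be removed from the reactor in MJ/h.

Q_out = 1260 MJ/h

Extent of reaction ξ = 0.688 × 10.2 / 2 = 3.5088 mol/s
Reaction term: ξ·ΔH°_rxn = 3.5088 × -99.6 = -349.48 kJ/s
Q = ΔH = -349.48 kJ/s = -349.48 kW
Heat removed = 1258.1 MJ/h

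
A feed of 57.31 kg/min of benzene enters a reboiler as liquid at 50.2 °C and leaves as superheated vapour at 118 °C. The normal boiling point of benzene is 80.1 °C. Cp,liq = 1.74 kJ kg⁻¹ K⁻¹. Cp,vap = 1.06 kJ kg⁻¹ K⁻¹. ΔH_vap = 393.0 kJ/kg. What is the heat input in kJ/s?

Q = 463 kJ/s

liquid 50.2→80.1 °C: 52.026 kJ/kg
vaporisation at 80.1 °C: 393 kJ/kg
vapour 80.1→118 °C: 40.174 kJ/kg
Δh = 52.026 + 393 + 40.174 = 485.2 kJ/kg
Q = ṁ·Δh = 57.31 kg/min × 485.2 kJ/kg = 27807 kJ/min
|Q| = 463.45 kW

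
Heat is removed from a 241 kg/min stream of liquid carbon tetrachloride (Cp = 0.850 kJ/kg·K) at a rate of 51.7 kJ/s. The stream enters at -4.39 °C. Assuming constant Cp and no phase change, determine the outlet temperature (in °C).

Q = 51.7 kJ/s = 3102 kJ/min
ΔT = Q/(ṁ·Cp) = 3102/(241×0.850) = 15.143 K
T_out = -4.39 − 15.143 = -19.533 °C

T_out = -19.5 °C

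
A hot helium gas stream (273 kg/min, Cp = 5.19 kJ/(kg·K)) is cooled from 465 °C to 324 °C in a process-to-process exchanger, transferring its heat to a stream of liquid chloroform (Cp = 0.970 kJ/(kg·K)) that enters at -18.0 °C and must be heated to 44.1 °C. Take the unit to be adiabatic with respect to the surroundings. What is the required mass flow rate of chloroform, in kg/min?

ṁ_c = 3320 kg/min

Heat released by hot stream: Q = 273 × 5.19 × (465 − 324) = 199780 kJ/min
Energy balance on cold side (adiabatic exchanger): Q = ṁ_c·Cp_c·(T_c,out − T_c,in)
ṁ_c = 199780 / [0.970 × (44.1 − -18.0)] = 3316.5 kg/min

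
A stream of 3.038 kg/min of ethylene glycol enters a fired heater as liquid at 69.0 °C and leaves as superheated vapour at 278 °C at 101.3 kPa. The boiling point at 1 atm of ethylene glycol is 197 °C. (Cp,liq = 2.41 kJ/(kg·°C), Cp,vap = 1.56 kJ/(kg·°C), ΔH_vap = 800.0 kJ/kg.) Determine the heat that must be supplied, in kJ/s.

Q = 62.5 kJ/s

liquid 69.0→197 °C: 308.48 kJ/kg
vaporisation at 197 °C: 800 kJ/kg
vapour 197→278 °C: 126.36 kJ/kg
Δh = 308.48 + 800 + 126.36 = 1234.8 kJ/kg
Q = ṁ·Δh = 3.038 kg/min × 1234.8 kJ/kg = 3751.4 kJ/min
|Q| = 62.524 kW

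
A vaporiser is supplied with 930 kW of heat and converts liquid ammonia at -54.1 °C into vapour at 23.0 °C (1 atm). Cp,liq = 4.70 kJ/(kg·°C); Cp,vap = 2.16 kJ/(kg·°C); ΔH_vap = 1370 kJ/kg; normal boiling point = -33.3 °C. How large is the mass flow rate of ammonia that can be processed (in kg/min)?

ṁ = 35.1 kg/min

Δh = 4.70×(-33.3−-54.1) + 1370 + 2.16×(23.0−-33.3) = 1589.4 kJ/kg
Q = 930 kW = 930 kJ/s = 55800 kJ/min
ṁ = Q/Δh = 55800 / 1589.4 = 35.108 kg/min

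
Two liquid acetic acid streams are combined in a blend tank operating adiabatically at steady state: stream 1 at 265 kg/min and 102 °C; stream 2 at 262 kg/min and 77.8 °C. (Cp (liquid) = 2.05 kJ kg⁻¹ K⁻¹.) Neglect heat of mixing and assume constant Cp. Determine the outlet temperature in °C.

No heat crosses the boundary, so H_out = H_in.
T_out = Σ ṁᵢCp,ᵢTᵢ / Σ ṁᵢCp,ᵢ
      = 97198 / 1080.3 = 89.969 °C

T_out = 90.0 °C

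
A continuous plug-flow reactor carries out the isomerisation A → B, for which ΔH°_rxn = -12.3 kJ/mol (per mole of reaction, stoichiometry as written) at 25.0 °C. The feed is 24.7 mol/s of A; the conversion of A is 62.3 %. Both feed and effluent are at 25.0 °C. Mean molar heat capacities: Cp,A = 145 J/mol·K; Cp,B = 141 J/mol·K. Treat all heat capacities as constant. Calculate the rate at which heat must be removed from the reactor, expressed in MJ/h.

Extent of reaction ξ = 0.623 × 24.7 = 15.388 mol/s
Reaction term: ξ·ΔH°_rxn = 15.388 × -12.3 = -189.27 kJ/s
Q = ΔH = -189.27 kJ/s = -189.27 kW
Heat removed = 681.39 MJ/h

Q_out = 681 MJ/h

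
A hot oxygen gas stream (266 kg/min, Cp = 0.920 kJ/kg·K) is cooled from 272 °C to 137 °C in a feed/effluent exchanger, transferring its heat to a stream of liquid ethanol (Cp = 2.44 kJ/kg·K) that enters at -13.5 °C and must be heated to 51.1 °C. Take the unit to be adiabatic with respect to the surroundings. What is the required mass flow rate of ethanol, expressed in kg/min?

ṁ_c = 210 kg/min

Heat released by hot stream: Q = 266 × 0.920 × (272 − 137) = 33037 kJ/min
Energy balance on cold side (adiabatic exchanger): Q = ṁ_c·Cp_c·(T_c,out − T_c,in)
ṁ_c = 33037 / [2.44 × (51.1 − -13.5)] = 209.59 kg/min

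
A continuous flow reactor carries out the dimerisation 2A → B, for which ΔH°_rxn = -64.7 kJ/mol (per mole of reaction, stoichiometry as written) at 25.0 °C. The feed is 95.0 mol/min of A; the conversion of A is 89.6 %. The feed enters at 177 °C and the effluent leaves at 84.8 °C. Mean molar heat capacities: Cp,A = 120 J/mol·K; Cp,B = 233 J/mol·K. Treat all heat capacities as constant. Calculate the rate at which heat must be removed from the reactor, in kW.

Extent of reaction ξ = 0.896 × 95.0 / 2 = 42.56 mol/min
Reaction term: ξ·ΔH°_rxn = 42.56 × -64.7 = -2753.6 kJ/min
Sensible, feed 177→25 °C: -1732.8 kJ/min
Outlet flows (mol/min): A 9.88, B 42.56
Sensible, products 25→84.8 °C: 663.9 kJ/min
Q = ΔH = -3822.5 kJ/min = -63.709 kW
Heat removed = 63.709 kW

Q_out = 63.7 kW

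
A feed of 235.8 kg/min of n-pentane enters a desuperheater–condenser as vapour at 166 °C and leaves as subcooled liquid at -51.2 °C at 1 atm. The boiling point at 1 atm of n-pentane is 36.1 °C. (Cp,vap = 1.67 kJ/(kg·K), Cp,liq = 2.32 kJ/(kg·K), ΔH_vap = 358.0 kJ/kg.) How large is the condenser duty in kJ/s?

Q_c = 3060 kJ/s

vapour 166→36.1 °C: -216.93 kJ/kg
condensation at 36.1 °C: -358 kJ/kg
liquid 36.1→-51.2 °C: -202.54 kJ/kg
Δh = -216.93 + -358 + -202.54 = -777.47 kJ/kg
Q = ṁ·Δh = 235.8 kg/min × -777.47 kJ/kg = -183330 kJ/min
|Q| = 3055.5 kW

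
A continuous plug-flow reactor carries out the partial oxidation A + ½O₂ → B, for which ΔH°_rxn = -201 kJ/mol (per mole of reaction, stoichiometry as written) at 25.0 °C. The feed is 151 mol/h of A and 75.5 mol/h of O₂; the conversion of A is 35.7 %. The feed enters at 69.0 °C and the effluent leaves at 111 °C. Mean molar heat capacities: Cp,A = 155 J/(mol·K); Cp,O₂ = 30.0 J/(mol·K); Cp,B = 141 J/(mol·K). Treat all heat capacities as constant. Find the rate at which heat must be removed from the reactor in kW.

Q_out = 2.75 kW

Extent of reaction ξ = 0.357 × 151 = 53.907 mol/h
Reaction term: ξ·ΔH°_rxn = 53.907 × -201 = -10835 kJ/h
Sensible, feed 69.0→25 °C: -1129.5 kJ/h
Outlet flows (mol/h): A 97.093, O₂ 48.547, B 53.907
Sensible, products 25→111 °C: 2073.2 kJ/h
Q = ΔH = -9891.6 kJ/h = -2.7477 kW
Heat removed = 2.7477 kW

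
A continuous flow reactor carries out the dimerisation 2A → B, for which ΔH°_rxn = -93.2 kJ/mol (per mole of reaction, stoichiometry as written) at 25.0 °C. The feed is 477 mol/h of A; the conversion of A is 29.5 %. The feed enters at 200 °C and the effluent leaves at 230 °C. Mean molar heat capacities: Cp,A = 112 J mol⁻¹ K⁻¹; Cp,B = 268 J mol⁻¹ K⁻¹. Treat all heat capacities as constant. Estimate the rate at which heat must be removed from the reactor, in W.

Extent of reaction ξ = 0.295 × 477 / 2 = 70.358 mol/h
Reaction term: ξ·ΔH°_rxn = 70.358 × -93.2 = -6557.3 kJ/h
Sensible, feed 200→25 °C: -9349.2 kJ/h
Outlet flows (mol/h): A 336.28, B 70.358
Sensible, products 25→230 °C: 11587 kJ/h
Q = ΔH = -4320 kJ/h = -1.2 kW
Heat removed = 1200 W

Q_out = 1200 W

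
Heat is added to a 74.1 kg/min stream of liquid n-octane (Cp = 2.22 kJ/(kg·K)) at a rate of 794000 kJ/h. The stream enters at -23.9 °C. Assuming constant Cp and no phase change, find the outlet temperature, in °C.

T_out = 56.5 °C

Q = 794000 kJ/h = 13233 kJ/min
ΔT = Q/(ṁ·Cp) = 13233/(74.1×2.22) = 80.445 K
T_out = -23.9 + 80.445 = 56.545 °C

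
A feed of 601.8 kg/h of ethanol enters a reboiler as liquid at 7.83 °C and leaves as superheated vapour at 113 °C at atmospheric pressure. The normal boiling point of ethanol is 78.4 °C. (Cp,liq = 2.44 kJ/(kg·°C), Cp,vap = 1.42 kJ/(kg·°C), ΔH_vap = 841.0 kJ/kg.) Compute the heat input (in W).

Q = 178000 W

liquid 7.83→78.4 °C: 172.19 kJ/kg
vaporisation at 78.4 °C: 841 kJ/kg
vapour 78.4→113 °C: 49.132 kJ/kg
Δh = 172.19 + 841 + 49.132 = 1062.3 kJ/kg
Q = ṁ·Δh = 601.8 kg/h × 1062.3 kJ/kg = 639310 kJ/h
|Q| = 177.58 kW = 177580 W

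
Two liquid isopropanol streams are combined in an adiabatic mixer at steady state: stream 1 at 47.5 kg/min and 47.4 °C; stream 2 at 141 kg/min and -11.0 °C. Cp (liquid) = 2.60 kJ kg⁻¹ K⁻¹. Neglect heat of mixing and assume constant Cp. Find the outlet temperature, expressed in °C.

Energy balance with Q = 0: Σ ṁᵢCp,ᵢ(T_out − Tᵢ) = 0
Σ ṁᵢCp,ᵢTᵢ = 47.5×2.60×47.4 + 141×2.60×-11.0 = 1821.3
Σ ṁᵢCp,ᵢ = 47.5×2.60 + 141×2.60 = 490.1
T_out = 1821.3 / 490.1 = 3.7162 °C

T_out = 3.72 °C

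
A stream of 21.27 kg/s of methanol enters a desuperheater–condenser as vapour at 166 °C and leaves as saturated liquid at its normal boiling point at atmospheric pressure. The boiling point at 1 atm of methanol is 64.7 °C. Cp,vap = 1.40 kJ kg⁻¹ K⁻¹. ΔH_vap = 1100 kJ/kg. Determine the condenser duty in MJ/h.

vapour 166→64.7 °C: -141.82 kJ/kg
condensation at 64.7 °C: -1100 kJ/kg
Δh = -141.82 + -1100 = -1241.8 kJ/kg
Q = ṁ·Δh = 21.27 kg/s × -1241.8 kJ/kg = -26414 kJ/s
|Q| = 26414 kW = 95089 MJ/h

Q_c = 95100 MJ/h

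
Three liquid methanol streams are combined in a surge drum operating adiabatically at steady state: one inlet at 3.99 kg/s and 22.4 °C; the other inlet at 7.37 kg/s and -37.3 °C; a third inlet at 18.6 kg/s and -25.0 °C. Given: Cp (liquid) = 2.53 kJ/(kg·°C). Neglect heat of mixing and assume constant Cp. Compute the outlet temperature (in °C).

Adiabatic, steady state ⇒ Σ ṁᵢCp,ᵢ(T_out − Tᵢ) = 0
T_out = Σ ṁᵢCp,ᵢTᵢ / Σ ṁᵢCp,ᵢ
      = -1645.8 / 75.799 = -21.713 °C

T_out = -21.7 °C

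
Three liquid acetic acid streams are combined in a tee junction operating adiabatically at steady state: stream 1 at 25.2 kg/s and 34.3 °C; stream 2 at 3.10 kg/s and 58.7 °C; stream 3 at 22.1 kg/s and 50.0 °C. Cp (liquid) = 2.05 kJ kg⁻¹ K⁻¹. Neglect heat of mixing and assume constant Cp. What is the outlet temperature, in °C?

T_out = 42.7 °C

Energy balance with Q = 0: Σ ṁᵢCp,ᵢ(T_out − Tᵢ) = 0
Σ ṁᵢCp,ᵢTᵢ = 25.2×2.05×34.3 + 3.10×2.05×58.7 + 22.1×2.05×50.0 = 4410.2
Σ ṁᵢCp,ᵢ = 25.2×2.05 + 3.10×2.05 + 22.1×2.05 = 103.32
T_out = 4410.2 / 103.32 = 42.685 °C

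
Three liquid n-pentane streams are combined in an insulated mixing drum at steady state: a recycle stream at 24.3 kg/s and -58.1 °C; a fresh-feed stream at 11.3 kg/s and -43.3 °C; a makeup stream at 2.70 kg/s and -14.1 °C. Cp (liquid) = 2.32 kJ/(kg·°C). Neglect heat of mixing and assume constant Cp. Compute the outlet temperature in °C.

T_out = -50.6 °C

Energy balance with Q = 0: Σ ṁᵢCp,ᵢ(T_out − Tᵢ) = 0
Σ ṁᵢCp,ᵢTᵢ = 24.3×2.32×-58.1 + 11.3×2.32×-43.3 + 2.70×2.32×-14.1 = -4498.9
Σ ṁᵢCp,ᵢ = 24.3×2.32 + 11.3×2.32 + 2.70×2.32 = 88.856
T_out = -4498.9 / 88.856 = -50.632 °C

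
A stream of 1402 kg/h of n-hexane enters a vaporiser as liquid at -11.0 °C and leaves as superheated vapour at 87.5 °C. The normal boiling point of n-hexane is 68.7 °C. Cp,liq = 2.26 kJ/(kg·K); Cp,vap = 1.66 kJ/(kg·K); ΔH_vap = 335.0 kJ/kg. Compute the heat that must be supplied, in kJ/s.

Q = 213 kJ/s

liquid -11.0→68.7 °C: 180.12 kJ/kg
vaporisation at 68.7 °C: 335 kJ/kg
vapour 68.7→87.5 °C: 31.208 kJ/kg
Δh = 180.12 + 335 + 31.208 = 546.33 kJ/kg
Q = ṁ·Δh = 1402 kg/h × 546.33 kJ/kg = 765950 kJ/h
|Q| = 212.77 kW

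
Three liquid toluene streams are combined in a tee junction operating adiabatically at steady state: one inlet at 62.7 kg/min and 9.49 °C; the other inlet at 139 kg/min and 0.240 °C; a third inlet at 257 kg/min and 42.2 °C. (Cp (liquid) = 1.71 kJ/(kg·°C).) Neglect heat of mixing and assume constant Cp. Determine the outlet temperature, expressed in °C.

T_out = 25.0 °C

Adiabatic, steady state ⇒ Σ ṁᵢCp,ᵢ(T_out − Tᵢ) = 0
T_out = Σ ṁᵢCp,ᵢTᵢ / Σ ṁᵢCp,ᵢ
      = 19620 / 784.38 = 25.014 °C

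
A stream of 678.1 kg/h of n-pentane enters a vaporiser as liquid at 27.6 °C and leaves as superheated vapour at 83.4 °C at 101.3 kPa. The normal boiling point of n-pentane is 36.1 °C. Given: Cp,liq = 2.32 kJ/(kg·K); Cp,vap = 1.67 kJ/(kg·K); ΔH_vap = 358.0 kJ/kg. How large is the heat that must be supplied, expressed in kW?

Q = 86.0 kW

liquid 27.6→36.1 °C: 19.72 kJ/kg
vaporisation at 36.1 °C: 358 kJ/kg
vapour 36.1→83.4 °C: 78.991 kJ/kg
Δh = 19.72 + 358 + 78.991 = 456.71 kJ/kg
Q = ṁ·Δh = 678.1 kg/h × 456.71 kJ/kg = 309700 kJ/h
|Q| = 86.027 kW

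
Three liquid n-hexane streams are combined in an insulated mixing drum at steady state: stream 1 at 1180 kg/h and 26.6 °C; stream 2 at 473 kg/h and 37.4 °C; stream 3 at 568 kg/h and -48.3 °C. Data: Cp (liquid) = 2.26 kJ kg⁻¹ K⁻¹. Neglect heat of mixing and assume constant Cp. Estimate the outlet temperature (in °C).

T_out = 9.75 °C

Adiabatic, steady state ⇒ Σ ṁᵢCp,ᵢ(T_out − Tᵢ) = 0
T_out = Σ ṁᵢCp,ᵢTᵢ / Σ ṁᵢCp,ᵢ
      = 48915 / 5019.5 = 9.7451 °C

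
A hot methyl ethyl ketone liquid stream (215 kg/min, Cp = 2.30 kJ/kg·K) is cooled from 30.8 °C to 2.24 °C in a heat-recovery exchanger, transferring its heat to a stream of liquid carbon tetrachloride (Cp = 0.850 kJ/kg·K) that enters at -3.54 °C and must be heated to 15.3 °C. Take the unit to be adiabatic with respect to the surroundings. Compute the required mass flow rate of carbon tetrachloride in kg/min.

Heat released by hot stream: Q = 215 × 2.30 × (30.8 − 2.24) = 14123 kJ/min
Energy balance on cold side (adiabatic exchanger): Q = ṁ_c·Cp_c·(T_c,out − T_c,in)
ṁ_c = 14123 / [0.850 × (15.3 − -3.54)] = 881.91 kg/min

ṁ_c = 882 kg/min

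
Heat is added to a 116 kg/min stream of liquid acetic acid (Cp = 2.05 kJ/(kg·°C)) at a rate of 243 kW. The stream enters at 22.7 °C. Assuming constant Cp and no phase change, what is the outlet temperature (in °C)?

Q = 243 kW = 14580 kJ/min
ΔT = Q/(ṁ·Cp) = 14580/(116×2.05) = 61.312 K
T_out = 22.7 + 61.312 = 84.012 °C

T_out = 84.0 °C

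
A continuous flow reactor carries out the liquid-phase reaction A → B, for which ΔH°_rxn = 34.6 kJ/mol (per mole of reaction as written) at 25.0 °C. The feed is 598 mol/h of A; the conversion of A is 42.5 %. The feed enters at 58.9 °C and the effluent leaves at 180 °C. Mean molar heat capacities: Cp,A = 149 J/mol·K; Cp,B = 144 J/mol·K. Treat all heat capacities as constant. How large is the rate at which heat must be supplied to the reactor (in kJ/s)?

Q_in = 5.39 kJ/s

Extent of reaction ξ = 0.425 × 598 = 254.15 mol/h
Reaction term: ξ·ΔH°_rxn = 254.15 × 34.6 = 8793.6 kJ/h
Sensible, feed 58.9→25 °C: -3020.6 kJ/h
Outlet flows (mol/h): A 343.85, B 254.15
Sensible, products 25→180 °C: 13614 kJ/h
Q = ΔH = 19387 kJ/h = 5.3852 kW
Heat supplied = 5.3852 kJ/s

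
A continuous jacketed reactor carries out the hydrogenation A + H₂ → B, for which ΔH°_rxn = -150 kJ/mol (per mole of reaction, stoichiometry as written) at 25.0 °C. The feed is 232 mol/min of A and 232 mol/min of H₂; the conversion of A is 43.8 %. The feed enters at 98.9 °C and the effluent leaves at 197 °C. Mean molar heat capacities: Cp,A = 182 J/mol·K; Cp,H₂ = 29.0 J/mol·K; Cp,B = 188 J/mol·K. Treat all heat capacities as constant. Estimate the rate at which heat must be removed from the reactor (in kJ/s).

Extent of reaction ξ = 0.438 × 232 = 101.62 mol/min
Reaction term: ξ·ΔH°_rxn = 101.62 × -150 = -15242 kJ/min
Sensible, feed 98.9→25 °C: -3617.6 kJ/min
Outlet flows (mol/min): A 130.38, H₂ 130.38, B 101.62
Sensible, products 25→197 °C: 8017.8 kJ/min
Q = ΔH = -10842 kJ/min = -180.7 kW
Heat removed = 180.7 kJ/s

Q_out = 181 kJ/s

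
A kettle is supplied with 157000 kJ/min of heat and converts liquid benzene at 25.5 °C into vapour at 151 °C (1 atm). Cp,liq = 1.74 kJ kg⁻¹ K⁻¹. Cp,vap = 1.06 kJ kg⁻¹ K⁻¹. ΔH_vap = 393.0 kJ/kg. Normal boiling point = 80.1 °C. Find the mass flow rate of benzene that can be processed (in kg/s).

ṁ = 4.65 kg/s

Δh = 1.74×(80.1−25.5) + 393.0 + 1.06×(151−80.1) = 563.16 kJ/kg
Q = 157000 kJ/min = 2616.7 kJ/s = 2616.7 kJ/s
ṁ = Q/Δh = 2616.7 / 563.16 = 4.6464 kg/s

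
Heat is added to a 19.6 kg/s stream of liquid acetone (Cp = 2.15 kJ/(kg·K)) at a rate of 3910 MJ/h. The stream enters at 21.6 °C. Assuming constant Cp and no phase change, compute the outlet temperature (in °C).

Q = 3910 MJ/h = 1086.1 kJ/s
ΔT = Q/(ṁ·Cp) = 1086.1/(19.6×2.15) = 25.774 K
T_out = 21.6 + 25.774 = 47.374 °C

T_out = 47.4 °C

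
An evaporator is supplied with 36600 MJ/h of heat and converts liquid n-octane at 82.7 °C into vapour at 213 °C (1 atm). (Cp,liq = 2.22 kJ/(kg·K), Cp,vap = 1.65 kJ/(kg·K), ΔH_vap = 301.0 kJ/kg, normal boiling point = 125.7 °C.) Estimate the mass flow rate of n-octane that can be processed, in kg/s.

Δh = 2.22×(125.7−82.7) + 301.0 + 1.65×(213−125.7) = 540.5 kJ/kg
Q = 36600 MJ/h = 10167 kJ/s = 10167 kJ/s
ṁ = Q/Δh = 10167 / 540.5 = 18.81 kg/s

ṁ = 18.8 kg/s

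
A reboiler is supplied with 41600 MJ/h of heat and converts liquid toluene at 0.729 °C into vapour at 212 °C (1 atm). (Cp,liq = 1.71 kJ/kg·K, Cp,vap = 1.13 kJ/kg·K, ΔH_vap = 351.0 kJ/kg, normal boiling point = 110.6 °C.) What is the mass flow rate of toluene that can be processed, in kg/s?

Δh = 1.71×(110.6−0.729) + 351.0 + 1.13×(212−110.6) = 653.46 kJ/kg
Q = 41600 MJ/h = 11556 kJ/s = 11556 kJ/s
ṁ = Q/Δh = 11556 / 653.46 = 17.684 kg/s

ṁ = 17.7 kg/s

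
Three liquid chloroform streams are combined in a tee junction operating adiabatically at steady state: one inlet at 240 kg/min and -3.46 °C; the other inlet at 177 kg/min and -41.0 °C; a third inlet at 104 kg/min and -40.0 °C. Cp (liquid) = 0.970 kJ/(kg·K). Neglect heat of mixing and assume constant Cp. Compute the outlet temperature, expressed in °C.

T_out = -23.5 °C

No heat crosses the boundary, so H_out = H_in.
T_out = Σ ṁᵢCp,ᵢTᵢ / Σ ṁᵢCp,ᵢ
      = -11880 / 505.37 = -23.507 °C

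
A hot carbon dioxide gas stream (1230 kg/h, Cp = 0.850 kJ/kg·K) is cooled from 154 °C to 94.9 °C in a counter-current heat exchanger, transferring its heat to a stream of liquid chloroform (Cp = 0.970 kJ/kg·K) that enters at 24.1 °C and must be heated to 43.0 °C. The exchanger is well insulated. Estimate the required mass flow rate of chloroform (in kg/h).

ṁ_c = 3370 kg/h

Heat released by hot stream: Q = 1230 × 0.850 × (154 − 94.9) = 61789 kJ/h
Energy balance on cold side (adiabatic exchanger): Q = ṁ_c·Cp_c·(T_c,out − T_c,in)
ṁ_c = 61789 / [0.970 × (43.0 − 24.1)] = 3370.4 kg/h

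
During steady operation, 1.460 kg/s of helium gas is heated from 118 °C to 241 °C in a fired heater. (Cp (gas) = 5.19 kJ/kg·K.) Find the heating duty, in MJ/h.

Q = ṁ·Cp·ΔT = 1.460 × 5.19 × (241 − 118) = 932.02 kJ/s
Heating duty = 3355.3 MJ/h

Q = 3360 MJ/h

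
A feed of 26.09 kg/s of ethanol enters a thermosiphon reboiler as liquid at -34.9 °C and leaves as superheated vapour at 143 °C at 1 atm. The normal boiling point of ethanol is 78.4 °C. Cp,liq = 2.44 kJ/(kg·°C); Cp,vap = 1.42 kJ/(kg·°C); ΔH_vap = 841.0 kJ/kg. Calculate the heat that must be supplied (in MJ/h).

liquid -34.9→78.4 °C: 276.45 kJ/kg
vaporisation at 78.4 °C: 841 kJ/kg
vapour 78.4→143 °C: 91.732 kJ/kg
Δh = 276.45 + 841 + 91.732 = 1209.2 kJ/kg
Q = ṁ·Δh = 26.09 kg/s × 1209.2 kJ/kg = 31548 kJ/s
|Q| = 31548 kW = 113570 MJ/h

Q = 114000 MJ/h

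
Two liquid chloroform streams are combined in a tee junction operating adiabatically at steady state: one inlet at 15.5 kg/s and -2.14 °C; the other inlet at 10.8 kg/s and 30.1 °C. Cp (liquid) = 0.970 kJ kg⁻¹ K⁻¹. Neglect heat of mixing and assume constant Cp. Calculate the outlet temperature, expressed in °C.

T_out = 11.1 °C

Adiabatic, steady state ⇒ Σ ṁᵢCp,ᵢ(T_out − Tᵢ) = 0
Σ ṁᵢCp,ᵢTᵢ = 15.5×0.970×-2.14 + 10.8×0.970×30.1 = 283.15
Σ ṁᵢCp,ᵢ = 15.5×0.970 + 10.8×0.970 = 25.511
T_out = 283.15 / 25.511 = 11.099 °C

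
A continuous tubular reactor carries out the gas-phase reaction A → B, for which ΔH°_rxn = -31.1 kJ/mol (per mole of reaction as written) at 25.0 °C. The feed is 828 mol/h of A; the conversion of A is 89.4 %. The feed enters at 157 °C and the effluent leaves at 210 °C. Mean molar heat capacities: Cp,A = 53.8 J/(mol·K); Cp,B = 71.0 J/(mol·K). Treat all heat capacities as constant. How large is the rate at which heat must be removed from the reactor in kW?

Q_out = 5.08 kW

Extent of reaction ξ = 0.894 × 828 = 740.23 mol/h
Reaction term: ξ·ΔH°_rxn = 740.23 × -31.1 = -23021 kJ/h
Sensible, feed 157→25 °C: -5880.1 kJ/h
Outlet flows (mol/h): A 87.768, B 740.23
Sensible, products 25→210 °C: 10597 kJ/h
Q = ΔH = -18305 kJ/h = -5.0847 kW
Heat removed = 5.0847 kW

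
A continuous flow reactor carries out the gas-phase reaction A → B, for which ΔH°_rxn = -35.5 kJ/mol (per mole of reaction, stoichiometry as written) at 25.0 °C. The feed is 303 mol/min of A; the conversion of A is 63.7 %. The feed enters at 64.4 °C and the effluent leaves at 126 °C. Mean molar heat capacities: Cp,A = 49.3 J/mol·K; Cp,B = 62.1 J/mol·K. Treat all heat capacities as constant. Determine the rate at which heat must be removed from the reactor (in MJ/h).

Extent of reaction ξ = 0.637 × 303 = 193.01 mol/min
Reaction term: ξ·ΔH°_rxn = 193.01 × -35.5 = -6851.9 kJ/min
Sensible, feed 64.4→25 °C: -588.55 kJ/min
Outlet flows (mol/min): A 109.99, B 193.01
Sensible, products 25→126 °C: 1758.3 kJ/min
Q = ΔH = -5682.2 kJ/min = -94.703 kW
Heat removed = 340.93 MJ/h

Q_out = 341 MJ/h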